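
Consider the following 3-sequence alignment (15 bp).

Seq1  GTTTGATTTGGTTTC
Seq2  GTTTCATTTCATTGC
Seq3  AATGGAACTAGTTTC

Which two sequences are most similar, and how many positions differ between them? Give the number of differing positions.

4

Pairwise Hamming distances:
  Seq1 vs Seq2: 4
  Seq1 vs Seq3: 6
  Seq2 vs Seq3: 9
The smallest is 4, between Seq1 and Seq2.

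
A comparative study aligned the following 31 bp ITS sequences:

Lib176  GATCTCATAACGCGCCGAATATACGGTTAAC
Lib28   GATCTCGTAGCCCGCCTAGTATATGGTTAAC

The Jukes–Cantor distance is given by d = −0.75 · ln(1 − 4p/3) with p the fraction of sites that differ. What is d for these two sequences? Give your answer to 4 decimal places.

Mismatches occur at site 7 (A→G), site 10 (A→G), site 12 (G→C), site 17 (G→T), site 19 (A→G), site 24 (C→T).
p = 6/31 = 0.193548.
d = −0.75 · ln(1 − (4/3)·0.193548) = −0.75 · ln(0.741936) = −0.75 · (-0.298492) = 0.2239.

0.2239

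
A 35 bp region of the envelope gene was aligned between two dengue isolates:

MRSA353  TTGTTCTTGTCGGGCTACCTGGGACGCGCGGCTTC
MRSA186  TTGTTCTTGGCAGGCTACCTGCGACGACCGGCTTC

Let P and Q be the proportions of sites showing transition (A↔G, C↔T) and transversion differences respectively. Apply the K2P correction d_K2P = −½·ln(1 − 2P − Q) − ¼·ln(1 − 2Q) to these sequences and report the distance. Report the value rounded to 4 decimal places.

0.1589

The sequences differ at positions 10 (T/G, transversion), 12 (G/A, transition), 22 (G/C, transversion), 27 (C/A, transversion), 28 (G/C, transversion).
Of the 5 differences, 1 transition and 4 transversions over 35 sites: P = 1/35 = 0.028571, Q = 4/35 = 0.114286.
d = −0.5·ln(0.828572) − 0.25·ln(0.771428) = −0.5·(-0.188052) − 0.25·(-0.259512) = 0.1589.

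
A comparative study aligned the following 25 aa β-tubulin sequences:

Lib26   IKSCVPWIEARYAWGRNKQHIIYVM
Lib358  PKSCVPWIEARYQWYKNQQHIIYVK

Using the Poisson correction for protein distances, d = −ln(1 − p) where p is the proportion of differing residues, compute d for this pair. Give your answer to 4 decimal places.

0.2744

Differing sites — 1:I/P; 13:A/Q; 15:G/Y; 16:R/K; 18:K/Q; 25:M/K.
p = 6/25 = 0.240000.
d = −ln(1 − 0.240000) = −ln(0.760000) = 0.2744.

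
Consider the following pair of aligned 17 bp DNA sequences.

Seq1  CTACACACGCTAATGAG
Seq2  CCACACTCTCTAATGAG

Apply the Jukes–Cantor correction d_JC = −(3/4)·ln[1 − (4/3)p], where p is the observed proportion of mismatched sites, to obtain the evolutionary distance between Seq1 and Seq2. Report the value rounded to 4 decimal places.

The sequences differ at positions 2 (T/C), 7 (A/T), 9 (G/T).
p = 3/17 = 0.176471.
d = −0.75 · ln(1 − (4/3)·0.176471) = −0.75 · ln(0.764705) = −0.75 · (-0.268265) = 0.2012.

0.2012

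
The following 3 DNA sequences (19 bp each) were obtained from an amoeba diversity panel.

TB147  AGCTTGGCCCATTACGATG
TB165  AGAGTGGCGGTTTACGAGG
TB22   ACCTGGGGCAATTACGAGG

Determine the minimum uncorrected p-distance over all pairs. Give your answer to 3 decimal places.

Pairwise Hamming distances:
  TB147 vs TB165: 6
  TB147 vs TB22: 5
  TB165 vs TB22: 8
The smallest is 5 mismatches, between TB147 and TB22; p = 5/19 = 0.263.

0.263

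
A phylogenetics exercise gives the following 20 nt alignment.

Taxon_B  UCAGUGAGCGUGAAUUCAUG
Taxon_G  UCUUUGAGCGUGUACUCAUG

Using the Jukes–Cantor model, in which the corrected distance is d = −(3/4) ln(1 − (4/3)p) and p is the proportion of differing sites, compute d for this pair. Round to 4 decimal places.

Mismatches occur at site 3 (A↔U), site 4 (G↔U), site 13 (A↔U), site 15 (U↔C).
p = 4/20 = 0.200000.
d = −0.75 · ln(1 − (4/3)·0.200000) = −0.75 · ln(0.733333) = −0.75 · (-0.310155) = 0.2326.

0.2326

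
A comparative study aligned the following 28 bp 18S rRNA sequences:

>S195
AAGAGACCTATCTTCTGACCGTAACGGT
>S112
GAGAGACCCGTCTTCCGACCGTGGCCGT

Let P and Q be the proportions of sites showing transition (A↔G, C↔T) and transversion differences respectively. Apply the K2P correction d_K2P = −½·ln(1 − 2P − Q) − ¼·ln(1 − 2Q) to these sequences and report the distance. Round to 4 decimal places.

0.3306

Mismatches occur at site 1 (A/G, transition), site 9 (T/C, transition), site 10 (A/G, transition), site 16 (T/C, transition), site 23 (A/G, transition), site 24 (A/G, transition), site 26 (G/C, transversion).
Of the 7 differences, 6 transitions and 1 transversion over 28 sites: P = 6/28 = 0.214286, Q = 1/28 = 0.035714.
d = −0.5·ln(0.535714) − 0.25·ln(0.928572) = −0.5·(-0.624155) − 0.25·(-0.074107) = 0.3306.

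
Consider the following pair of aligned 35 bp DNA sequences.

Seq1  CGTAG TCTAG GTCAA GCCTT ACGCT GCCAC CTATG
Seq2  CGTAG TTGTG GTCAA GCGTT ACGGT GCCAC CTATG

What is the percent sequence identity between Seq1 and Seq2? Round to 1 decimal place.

Mismatches occur at site 7 (C→T), site 8 (T→G), site 9 (A→T), site 18 (C→G), site 24 (C→G).
30 of the 35 sites match, so the percent identity is 30/35 × 100 = 85.7%.

85.7%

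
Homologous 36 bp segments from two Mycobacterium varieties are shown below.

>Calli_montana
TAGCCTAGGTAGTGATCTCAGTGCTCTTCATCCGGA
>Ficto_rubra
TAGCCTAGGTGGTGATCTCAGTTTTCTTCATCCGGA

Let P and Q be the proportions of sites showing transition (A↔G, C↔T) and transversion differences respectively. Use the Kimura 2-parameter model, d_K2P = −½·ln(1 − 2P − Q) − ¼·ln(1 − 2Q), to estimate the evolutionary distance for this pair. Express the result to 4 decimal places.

0.0891

Differing sites — 11:A/G (Ti); 23:G/T (Tv); 24:C/T (Ti).
Of the 3 differences, 2 transitions and 1 transversion over 36 sites: P = 2/36 = 0.055556, Q = 1/36 = 0.027778.
d = −0.5·ln(0.861110) − 0.25·ln(0.944444) = −0.5·(-0.149533) − 0.25·(-0.057159) = 0.0891.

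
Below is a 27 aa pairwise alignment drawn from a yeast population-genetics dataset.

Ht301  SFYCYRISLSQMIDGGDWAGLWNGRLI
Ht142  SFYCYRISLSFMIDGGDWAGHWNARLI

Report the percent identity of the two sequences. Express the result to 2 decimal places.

The sequences differ at positions 11 (Q/F), 21 (L/H), 24 (G/A).
24 of the 27 sites match, so the percent identity is 24/27 × 100 = 88.89%.

88.89%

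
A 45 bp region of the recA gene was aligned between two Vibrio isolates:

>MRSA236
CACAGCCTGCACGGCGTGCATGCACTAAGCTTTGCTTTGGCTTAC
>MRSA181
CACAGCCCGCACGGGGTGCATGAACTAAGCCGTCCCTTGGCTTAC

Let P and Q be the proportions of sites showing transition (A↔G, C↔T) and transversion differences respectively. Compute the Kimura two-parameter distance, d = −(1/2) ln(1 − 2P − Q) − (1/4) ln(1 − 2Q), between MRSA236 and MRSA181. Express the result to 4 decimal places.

The sequences differ at positions 8 (T/C, transition), 15 (C/G, transversion), 23 (C/A, transversion), 31 (T/C, transition), 32 (T/G, transversion), 34 (G/C, transversion), 36 (T/C, transition).
Of the 7 differences, 3 transitions and 4 transversions over 45 sites: P = 3/45 = 0.066667, Q = 4/45 = 0.088889.
d = −0.5·ln(0.777777) − 0.25·ln(0.822222) = −0.5·(-0.251315) − 0.25·(-0.195745) = 0.1746.

0.1746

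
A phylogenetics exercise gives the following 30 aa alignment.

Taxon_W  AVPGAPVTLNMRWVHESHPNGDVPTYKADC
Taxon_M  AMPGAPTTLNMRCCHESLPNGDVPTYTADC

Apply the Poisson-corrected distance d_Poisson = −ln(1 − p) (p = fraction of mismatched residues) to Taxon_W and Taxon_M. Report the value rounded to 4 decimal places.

0.2231

Mismatches occur at site 2 (V↔M), site 7 (V↔T), site 13 (W↔C), site 14 (V↔C), site 18 (H↔L), site 27 (K↔T).
p = 6/30 = 0.200000.
d = −ln(1 − 0.200000) = −ln(0.800000) = 0.2231.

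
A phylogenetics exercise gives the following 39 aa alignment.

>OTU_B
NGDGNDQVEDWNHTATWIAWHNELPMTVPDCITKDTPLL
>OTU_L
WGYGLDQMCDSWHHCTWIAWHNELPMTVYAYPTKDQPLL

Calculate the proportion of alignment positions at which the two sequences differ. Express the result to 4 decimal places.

The sequences differ at positions 1 (N/W), 3 (D/Y), 5 (N/L), 8 (V/M), 9 (E/C), 11 (W/S), 12 (N/W), 14 (T/H), 15 (A/C), 29 (P/Y), 30 (D/A), 31 (C/Y), 32 (I/P), 36 (T/Q).
There are 14 differences over 39 sites, so p = 14/39 = 0.3590.

0.3590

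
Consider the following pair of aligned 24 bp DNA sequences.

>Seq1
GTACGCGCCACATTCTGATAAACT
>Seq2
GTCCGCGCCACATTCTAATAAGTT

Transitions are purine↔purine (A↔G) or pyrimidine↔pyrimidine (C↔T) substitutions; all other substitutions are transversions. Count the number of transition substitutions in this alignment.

Mismatches occur at site 3 (A↔C, transversion), site 17 (G↔A, transition), site 22 (A↔G, transition), site 23 (C↔T, transition).
Of the 4 differences, 3 transitions and 1 transversion, so the answer is 3.

3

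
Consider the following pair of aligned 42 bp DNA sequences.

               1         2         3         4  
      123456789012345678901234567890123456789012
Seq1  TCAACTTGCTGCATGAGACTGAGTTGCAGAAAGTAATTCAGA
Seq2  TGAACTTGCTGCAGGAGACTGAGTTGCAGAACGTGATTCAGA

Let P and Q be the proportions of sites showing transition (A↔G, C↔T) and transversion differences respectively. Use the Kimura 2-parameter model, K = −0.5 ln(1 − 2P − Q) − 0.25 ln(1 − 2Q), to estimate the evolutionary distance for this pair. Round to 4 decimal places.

0.1019

Mismatches occur at site 2 (C↔G, transversion), site 14 (T↔G, transversion), site 32 (A↔C, transversion), site 35 (A↔G, transition).
Of the 4 differences, 1 transition and 3 transversions over 42 sites: P = 1/42 = 0.023810, Q = 3/42 = 0.071429.
d = −0.5·ln(0.880951) − 0.25·ln(0.857142) = −0.5·(-0.126753) − 0.25·(-0.154152) = 0.1019.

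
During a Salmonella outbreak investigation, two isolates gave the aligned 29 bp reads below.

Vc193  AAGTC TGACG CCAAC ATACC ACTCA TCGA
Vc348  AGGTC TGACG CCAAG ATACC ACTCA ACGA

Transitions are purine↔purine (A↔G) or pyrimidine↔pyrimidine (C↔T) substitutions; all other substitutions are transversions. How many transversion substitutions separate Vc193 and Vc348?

The sequences differ at positions 2 (A/G, transition), 15 (C/G, transversion), 26 (T/A, transversion).
Of the 3 differences, 1 transition and 2 transversions, so the answer is 2.

2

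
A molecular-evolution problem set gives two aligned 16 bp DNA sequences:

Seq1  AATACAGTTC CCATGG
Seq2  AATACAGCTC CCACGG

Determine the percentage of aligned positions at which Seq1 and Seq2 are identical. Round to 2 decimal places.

Mismatches occur at site 8 (T/C), site 14 (T/C).
14 of the 16 sites match, so the percent identity is 14/16 × 100 = 87.50%.

87.50%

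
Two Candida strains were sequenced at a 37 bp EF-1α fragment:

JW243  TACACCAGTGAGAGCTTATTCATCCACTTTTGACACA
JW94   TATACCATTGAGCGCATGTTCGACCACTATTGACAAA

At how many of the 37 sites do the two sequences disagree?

Differing sites — 3:C/T; 8:G/T; 13:A/C; 16:T/A; 18:A/G; 22:A/G; 23:T/A; 29:T/A; 36:C/A.
That gives 9 mismatches out of 37 aligned sites, so the Hamming distance is 9.

9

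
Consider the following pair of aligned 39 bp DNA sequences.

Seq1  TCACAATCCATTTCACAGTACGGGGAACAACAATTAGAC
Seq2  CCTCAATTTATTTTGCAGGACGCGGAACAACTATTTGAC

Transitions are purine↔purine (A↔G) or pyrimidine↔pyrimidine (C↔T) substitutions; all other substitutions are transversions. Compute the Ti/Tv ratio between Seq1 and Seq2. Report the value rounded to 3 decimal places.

The sequences differ at positions 1 (T/C, transition), 3 (A/T, transversion), 8 (C/T, transition), 9 (C/T, transition), 14 (C/T, transition), 15 (A/G, transition), 19 (T/G, transversion), 23 (G/C, transversion), 32 (A/T, transversion), 36 (A/T, transversion).
Of the 10 differences, 5 transitions and 5 transversions, so Ti/Tv = 5/5 = 1.000.

1.000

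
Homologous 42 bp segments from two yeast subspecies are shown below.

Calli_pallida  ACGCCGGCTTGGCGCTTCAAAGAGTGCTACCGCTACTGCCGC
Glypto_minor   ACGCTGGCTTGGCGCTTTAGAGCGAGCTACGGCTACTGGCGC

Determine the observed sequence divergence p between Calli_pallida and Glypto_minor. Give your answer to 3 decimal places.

0.167

Differing sites — 5:C/T; 18:C/T; 20:A/G; 23:A/C; 25:T/A; 31:C/G; 39:C/G.
There are 7 differences over 42 sites, so p = 7/42 = 0.167.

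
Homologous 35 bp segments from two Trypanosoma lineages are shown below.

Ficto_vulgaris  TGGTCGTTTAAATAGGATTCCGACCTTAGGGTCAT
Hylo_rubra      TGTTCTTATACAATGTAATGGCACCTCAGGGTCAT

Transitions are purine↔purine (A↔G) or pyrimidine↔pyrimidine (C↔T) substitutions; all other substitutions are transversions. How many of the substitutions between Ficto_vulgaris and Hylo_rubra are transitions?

1

The sequences differ at positions 3 (G/T, transversion), 6 (G/T, transversion), 8 (T/A, transversion), 11 (A/C, transversion), 13 (T/A, transversion), 14 (A/T, transversion), 16 (G/T, transversion), 18 (T/A, transversion), 20 (C/G, transversion), 21 (C/G, transversion), 22 (G/C, transversion), 27 (T/C, transition).
Of the 12 differences, 1 transition and 11 transversions, so the answer is 1.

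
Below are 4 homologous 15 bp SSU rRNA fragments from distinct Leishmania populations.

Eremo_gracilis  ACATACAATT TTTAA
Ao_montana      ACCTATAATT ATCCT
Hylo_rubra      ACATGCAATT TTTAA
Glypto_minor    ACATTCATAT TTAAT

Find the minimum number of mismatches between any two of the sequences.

1

Pairwise Hamming distances:
  Eremo_gracilis vs Ao_montana: 6
  Eremo_gracilis vs Hylo_rubra: 1
  Eremo_gracilis vs Glypto_minor: 5
  Ao_montana vs Hylo_rubra: 7
  Ao_montana vs Glypto_minor: 8
  Hylo_rubra vs Glypto_minor: 5
The smallest is 1, between Eremo_gracilis and Hylo_rubra.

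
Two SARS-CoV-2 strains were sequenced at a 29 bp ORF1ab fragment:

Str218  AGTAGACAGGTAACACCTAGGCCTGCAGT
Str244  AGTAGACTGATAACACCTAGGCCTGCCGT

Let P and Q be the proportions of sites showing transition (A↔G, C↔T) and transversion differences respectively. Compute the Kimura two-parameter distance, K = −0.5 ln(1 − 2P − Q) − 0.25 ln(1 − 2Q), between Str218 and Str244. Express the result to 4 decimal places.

0.1113

Mismatches occur at site 8 (A→T, transversion), site 10 (G→A, transition), site 27 (A→C, transversion).
Of the 3 differences, 1 transition and 2 transversions over 29 sites: P = 1/29 = 0.034483, Q = 2/29 = 0.068966.
d = −0.5·ln(0.862068) − 0.25·ln(0.862068) = −0.5·(-0.148421) − 0.25·(-0.148421) = 0.1113.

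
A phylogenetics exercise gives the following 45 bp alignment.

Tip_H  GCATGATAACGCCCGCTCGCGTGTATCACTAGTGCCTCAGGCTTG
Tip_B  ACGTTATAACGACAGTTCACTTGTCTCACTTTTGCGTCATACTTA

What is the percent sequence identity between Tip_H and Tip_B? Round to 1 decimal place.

Mismatches occur at site 1 (G→A), site 3 (A→G), site 5 (G→T), site 12 (C→A), site 14 (C→A), site 16 (C→T), site 19 (G→A), site 21 (G→T), site 25 (A→C), site 31 (A→T), site 32 (G→T), site 36 (C→G), site 40 (G→T), site 41 (G→A), site 45 (G→A).
30 of the 45 sites match, so the percent identity is 30/45 × 100 = 66.7%.

66.7%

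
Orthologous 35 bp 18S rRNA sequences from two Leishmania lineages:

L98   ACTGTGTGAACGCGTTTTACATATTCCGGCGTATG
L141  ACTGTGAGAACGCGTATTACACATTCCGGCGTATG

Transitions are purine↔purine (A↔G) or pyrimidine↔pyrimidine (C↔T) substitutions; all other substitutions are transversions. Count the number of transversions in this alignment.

Differing sites — 7:T/A (Tv); 16:T/A (Tv); 22:T/C (Ti).
Of the 3 differences, 1 transition and 2 transversions, so the answer is 2.

2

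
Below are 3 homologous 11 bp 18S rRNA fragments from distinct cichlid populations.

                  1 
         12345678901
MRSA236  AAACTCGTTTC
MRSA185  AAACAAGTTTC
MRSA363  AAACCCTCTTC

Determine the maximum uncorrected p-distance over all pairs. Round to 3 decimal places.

0.364

Pairwise Hamming distances:
  MRSA236 vs MRSA185: 2
  MRSA236 vs MRSA363: 3
  MRSA185 vs MRSA363: 4
The largest is 4 mismatches, between MRSA185 and MRSA363; p = 4/11 = 0.364.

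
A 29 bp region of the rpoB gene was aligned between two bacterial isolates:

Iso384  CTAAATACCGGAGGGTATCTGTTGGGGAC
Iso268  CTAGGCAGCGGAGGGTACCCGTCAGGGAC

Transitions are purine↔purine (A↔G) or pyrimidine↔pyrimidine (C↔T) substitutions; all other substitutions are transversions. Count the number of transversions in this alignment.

The sequences differ at positions 4 (A/G, transition), 5 (A/G, transition), 6 (T/C, transition), 8 (C/G, transversion), 18 (T/C, transition), 20 (T/C, transition), 23 (T/C, transition), 24 (G/A, transition).
Of the 8 differences, 7 transitions and 1 transversion, so the answer is 1.

1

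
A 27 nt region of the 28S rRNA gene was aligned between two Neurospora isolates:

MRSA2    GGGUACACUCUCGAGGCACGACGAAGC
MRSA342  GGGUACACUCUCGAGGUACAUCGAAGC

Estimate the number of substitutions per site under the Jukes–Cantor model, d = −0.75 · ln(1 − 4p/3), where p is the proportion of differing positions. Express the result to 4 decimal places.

0.1203

Differing sites — 17:C/U; 20:G/A; 21:A/U.
p = 3/27 = 0.111111.
d = −0.75 · ln(1 − (4/3)·0.111111) = −0.75 · ln(0.851852) = −0.75 · (-0.160342) = 0.1203.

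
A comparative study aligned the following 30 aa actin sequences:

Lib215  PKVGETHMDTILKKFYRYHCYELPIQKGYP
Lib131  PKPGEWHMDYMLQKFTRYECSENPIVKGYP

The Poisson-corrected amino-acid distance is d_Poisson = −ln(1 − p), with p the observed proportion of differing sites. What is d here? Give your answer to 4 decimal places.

Differing sites — 3:V/P; 6:T/W; 10:T/Y; 11:I/M; 13:K/Q; 16:Y/T; 19:H/E; 21:Y/S; 23:L/N; 26:Q/V.
p = 10/30 = 0.333333.
d = −ln(1 − 0.333333) = −ln(0.666667) = 0.4055.

0.4055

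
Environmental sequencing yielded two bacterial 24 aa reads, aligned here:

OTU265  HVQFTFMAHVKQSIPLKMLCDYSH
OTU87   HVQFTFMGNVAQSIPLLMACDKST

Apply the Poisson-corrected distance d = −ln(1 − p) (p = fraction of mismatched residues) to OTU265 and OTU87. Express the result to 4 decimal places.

The sequences differ at positions 8 (A/G), 9 (H/N), 11 (K/A), 17 (K/L), 19 (L/A), 22 (Y/K), 24 (H/T).
p = 7/24 = 0.291667.
d = −ln(1 − 0.291667) = −ln(0.708333) = 0.3448.

0.3448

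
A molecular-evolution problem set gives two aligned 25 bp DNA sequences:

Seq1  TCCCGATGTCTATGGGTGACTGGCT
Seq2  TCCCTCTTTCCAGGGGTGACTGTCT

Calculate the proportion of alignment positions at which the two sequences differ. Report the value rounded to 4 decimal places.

0.2400

Mismatches occur at site 5 (G/T), site 6 (A/C), site 8 (G/T), site 11 (T/C), site 13 (T/G), site 23 (G/T).
There are 6 differences over 25 sites, so p = 6/25 = 0.2400.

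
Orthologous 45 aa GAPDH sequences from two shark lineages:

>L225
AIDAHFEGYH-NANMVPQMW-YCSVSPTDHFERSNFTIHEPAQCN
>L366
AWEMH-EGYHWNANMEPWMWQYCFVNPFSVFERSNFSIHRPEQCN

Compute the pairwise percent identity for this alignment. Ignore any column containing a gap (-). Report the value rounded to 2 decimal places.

69.05%

Excluding the 3 gap columns leaves 42 comparable sites.
Mismatches occur at site 2 (I↔W), site 3 (D↔E), site 4 (A↔M), site 16 (V↔E), site 18 (Q↔W), site 24 (S↔F), site 26 (S↔N), site 28 (T↔F), site 29 (D↔S), site 30 (H↔V), site 37 (T↔S), site 40 (E↔R), site 42 (A↔E).
29 of the 42 comparable sites match, so the percent identity is 29/42 × 100 = 69.05%.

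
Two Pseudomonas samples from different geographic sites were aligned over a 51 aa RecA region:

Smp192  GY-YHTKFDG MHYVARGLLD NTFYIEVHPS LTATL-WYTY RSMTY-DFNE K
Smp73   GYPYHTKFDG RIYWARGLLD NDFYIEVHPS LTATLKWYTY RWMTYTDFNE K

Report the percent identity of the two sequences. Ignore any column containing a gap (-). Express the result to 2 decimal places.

Excluding the 3 gap columns leaves 48 comparable sites.
Mismatches occur at site 11 (M→R), site 12 (H→I), site 14 (V→W), site 22 (T→D), site 42 (S→W).
43 of the 48 comparable sites match, so the percent identity is 43/48 × 100 = 89.58%.

89.58%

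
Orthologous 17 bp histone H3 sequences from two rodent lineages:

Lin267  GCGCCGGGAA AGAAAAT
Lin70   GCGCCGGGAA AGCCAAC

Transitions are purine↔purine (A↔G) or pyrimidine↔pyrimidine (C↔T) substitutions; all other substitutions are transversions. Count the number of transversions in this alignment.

Mismatches occur at site 13 (A/C, transversion), site 14 (A/C, transversion), site 17 (T/C, transition).
Of the 3 differences, 1 transition and 2 transversions, so the answer is 2.

2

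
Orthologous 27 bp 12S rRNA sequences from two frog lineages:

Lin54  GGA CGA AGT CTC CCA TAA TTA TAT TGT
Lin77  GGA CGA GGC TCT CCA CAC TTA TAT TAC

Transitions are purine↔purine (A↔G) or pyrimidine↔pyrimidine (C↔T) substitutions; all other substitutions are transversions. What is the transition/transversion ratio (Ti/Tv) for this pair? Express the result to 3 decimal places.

8.000

The sequences differ at positions 7 (A/G, transition), 9 (T/C, transition), 10 (C/T, transition), 11 (T/C, transition), 12 (C/T, transition), 16 (T/C, transition), 18 (A/C, transversion), 26 (G/A, transition), 27 (T/C, transition).
Of the 9 differences, 8 transitions and 1 transversion, so Ti/Tv = 8/1 = 8.000.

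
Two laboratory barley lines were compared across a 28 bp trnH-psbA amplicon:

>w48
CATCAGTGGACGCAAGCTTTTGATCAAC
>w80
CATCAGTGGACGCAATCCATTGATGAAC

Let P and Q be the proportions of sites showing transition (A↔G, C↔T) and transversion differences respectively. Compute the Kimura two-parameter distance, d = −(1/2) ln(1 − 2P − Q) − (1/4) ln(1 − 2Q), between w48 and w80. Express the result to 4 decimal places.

Mismatches occur at site 16 (G→T, transversion), site 18 (T→C, transition), site 19 (T→A, transversion), site 25 (C→G, transversion).
Of the 4 differences, 1 transition and 3 transversions over 28 sites: P = 1/28 = 0.035714, Q = 3/28 = 0.107143.
d = −0.5·ln(0.821429) − 0.25·ln(0.785714) = −0.5·(-0.196710) − 0.25·(-0.241162) = 0.1586.

0.1586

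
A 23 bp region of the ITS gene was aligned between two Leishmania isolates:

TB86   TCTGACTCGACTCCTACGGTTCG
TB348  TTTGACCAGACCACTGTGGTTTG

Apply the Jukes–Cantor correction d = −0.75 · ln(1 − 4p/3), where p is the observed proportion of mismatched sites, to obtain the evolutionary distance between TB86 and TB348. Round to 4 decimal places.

The sequences differ at positions 2 (C/T), 7 (T/C), 8 (C/A), 12 (T/C), 13 (C/A), 16 (A/G), 17 (C/T), 22 (C/T).
p = 8/23 = 0.347826.
d = −0.75 · ln(1 − (4/3)·0.347826) = −0.75 · ln(0.536232) = −0.75 · (-0.623188) = 0.4674.

0.4674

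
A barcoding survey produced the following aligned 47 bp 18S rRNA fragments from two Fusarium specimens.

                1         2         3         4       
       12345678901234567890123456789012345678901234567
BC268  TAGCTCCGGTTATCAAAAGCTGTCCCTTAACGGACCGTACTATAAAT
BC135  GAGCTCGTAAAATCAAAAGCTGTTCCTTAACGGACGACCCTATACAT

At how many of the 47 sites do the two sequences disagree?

The sequences differ at positions 1 (T/G), 7 (C/G), 8 (G/T), 9 (G/A), 10 (T/A), 11 (T/A), 24 (C/T), 36 (C/G), 37 (G/A), 38 (T/C), 39 (A/C), 45 (A/C).
That gives 12 mismatches out of 47 aligned sites, so the Hamming distance is 12.

12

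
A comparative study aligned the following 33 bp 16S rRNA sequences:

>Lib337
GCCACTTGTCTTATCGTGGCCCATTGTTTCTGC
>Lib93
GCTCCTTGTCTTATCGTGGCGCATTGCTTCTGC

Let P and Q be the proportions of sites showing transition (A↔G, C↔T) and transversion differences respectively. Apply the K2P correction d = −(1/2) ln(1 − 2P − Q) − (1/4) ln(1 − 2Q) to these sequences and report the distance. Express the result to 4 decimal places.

0.1326

Mismatches occur at site 3 (C/T, transition), site 4 (A/C, transversion), site 21 (C/G, transversion), site 27 (T/C, transition).
Of the 4 differences, 2 transitions and 2 transversions over 33 sites: P = 2/33 = 0.060606, Q = 2/33 = 0.060606.
d = −0.5·ln(0.818182) − 0.25·ln(0.878788) = −0.5·(-0.200670) − 0.25·(-0.129212) = 0.1326.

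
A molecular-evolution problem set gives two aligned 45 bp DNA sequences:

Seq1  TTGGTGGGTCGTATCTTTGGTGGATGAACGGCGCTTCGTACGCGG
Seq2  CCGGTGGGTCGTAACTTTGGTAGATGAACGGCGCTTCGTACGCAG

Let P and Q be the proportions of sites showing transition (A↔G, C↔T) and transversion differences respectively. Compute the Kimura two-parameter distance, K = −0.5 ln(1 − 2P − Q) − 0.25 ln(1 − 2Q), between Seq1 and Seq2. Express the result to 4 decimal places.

0.1229

The sequences differ at positions 1 (T/C, transition), 2 (T/C, transition), 14 (T/A, transversion), 22 (G/A, transition), 44 (G/A, transition).
Of the 5 differences, 4 transitions and 1 transversion over 45 sites: P = 4/45 = 0.088889, Q = 1/45 = 0.022222.
d = −0.5·ln(0.800000) − 0.25·ln(0.955556) = −0.5·(-0.223144) − 0.25·(-0.045462) = 0.1229.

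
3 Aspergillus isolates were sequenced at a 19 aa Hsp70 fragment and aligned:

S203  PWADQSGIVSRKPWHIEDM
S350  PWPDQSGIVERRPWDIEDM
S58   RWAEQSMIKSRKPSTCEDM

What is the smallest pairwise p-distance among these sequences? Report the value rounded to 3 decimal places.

Pairwise Hamming distances:
  S203 vs S350: 4
  S203 vs S58: 7
  S350 vs S58: 10
The smallest is 4 mismatches, between S203 and S350; p = 4/19 = 0.211.

0.211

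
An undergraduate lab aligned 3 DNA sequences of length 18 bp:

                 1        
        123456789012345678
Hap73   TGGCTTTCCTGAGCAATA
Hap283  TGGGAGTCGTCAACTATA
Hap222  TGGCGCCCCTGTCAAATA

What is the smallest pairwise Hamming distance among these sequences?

Pairwise Hamming distances:
  Hap73 vs Hap283: 7
  Hap73 vs Hap222: 6
  Hap283 vs Hap222: 10
The smallest is 6, between Hap73 and Hap222.

6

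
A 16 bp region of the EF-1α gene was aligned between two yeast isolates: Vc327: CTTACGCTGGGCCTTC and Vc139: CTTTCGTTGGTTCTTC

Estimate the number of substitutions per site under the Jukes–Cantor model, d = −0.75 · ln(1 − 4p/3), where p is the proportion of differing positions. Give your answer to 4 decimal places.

0.3041

Mismatches occur at site 4 (A→T), site 7 (C→T), site 11 (G→T), site 12 (C→T).
p = 4/16 = 0.250000.
d = −0.75 · ln(1 − (4/3)·0.250000) = −0.75 · ln(0.666667) = −0.75 · (-0.405465) = 0.3041.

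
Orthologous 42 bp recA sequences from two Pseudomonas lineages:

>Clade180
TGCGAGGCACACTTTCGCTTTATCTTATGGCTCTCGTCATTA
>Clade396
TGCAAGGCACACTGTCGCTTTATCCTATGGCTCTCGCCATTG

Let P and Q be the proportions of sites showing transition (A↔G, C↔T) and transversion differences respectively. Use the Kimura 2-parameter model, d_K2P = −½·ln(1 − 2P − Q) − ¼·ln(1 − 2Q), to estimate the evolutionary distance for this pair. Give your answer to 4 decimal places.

0.1328

The sequences differ at positions 4 (G/A, transition), 14 (T/G, transversion), 25 (T/C, transition), 37 (T/C, transition), 42 (A/G, transition).
Of the 5 differences, 4 transitions and 1 transversion over 42 sites: P = 4/42 = 0.095238, Q = 1/42 = 0.023810.
d = −0.5·ln(0.785714) − 0.25·ln(0.952380) = −0.5·(-0.241162) − 0.25·(-0.048791) = 0.1328.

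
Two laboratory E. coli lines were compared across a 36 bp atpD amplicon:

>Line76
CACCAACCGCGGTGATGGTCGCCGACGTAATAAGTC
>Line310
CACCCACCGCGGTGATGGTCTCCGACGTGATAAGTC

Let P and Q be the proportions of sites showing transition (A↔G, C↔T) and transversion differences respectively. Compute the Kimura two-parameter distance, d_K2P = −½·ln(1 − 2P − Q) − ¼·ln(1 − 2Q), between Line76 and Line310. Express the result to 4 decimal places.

Differing sites — 5:A/C (Tv); 21:G/T (Tv); 29:A/G (Ti).
Of the 3 differences, 1 transition and 2 transversions over 36 sites: P = 1/36 = 0.027778, Q = 2/36 = 0.055556.
d = −0.5·ln(0.888888) − 0.25·ln(0.888888) = −0.5·(-0.117784) − 0.25·(-0.117784) = 0.0883.

0.0883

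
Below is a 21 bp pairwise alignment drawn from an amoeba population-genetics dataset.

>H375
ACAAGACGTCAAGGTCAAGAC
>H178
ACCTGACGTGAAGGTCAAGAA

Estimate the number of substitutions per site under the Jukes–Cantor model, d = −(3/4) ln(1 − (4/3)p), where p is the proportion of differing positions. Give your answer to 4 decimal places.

0.2197

Mismatches occur at site 3 (A→C), site 4 (A→T), site 10 (C→G), site 21 (C→A).
p = 4/21 = 0.190476.
d = −0.75 · ln(1 − (4/3)·0.190476) = −0.75 · ln(0.746032) = −0.75 · (-0.292987) = 0.2197.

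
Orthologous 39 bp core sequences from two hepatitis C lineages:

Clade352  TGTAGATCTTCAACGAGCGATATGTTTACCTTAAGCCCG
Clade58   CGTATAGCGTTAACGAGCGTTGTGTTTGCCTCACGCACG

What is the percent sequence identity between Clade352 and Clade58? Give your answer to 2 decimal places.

71.79%

Differing sites — 1:T/C; 5:G/T; 7:T/G; 9:T/G; 11:C/T; 20:A/T; 22:A/G; 28:A/G; 32:T/C; 34:A/C; 37:C/A.
28 of the 39 sites match, so the percent identity is 28/39 × 100 = 71.79%.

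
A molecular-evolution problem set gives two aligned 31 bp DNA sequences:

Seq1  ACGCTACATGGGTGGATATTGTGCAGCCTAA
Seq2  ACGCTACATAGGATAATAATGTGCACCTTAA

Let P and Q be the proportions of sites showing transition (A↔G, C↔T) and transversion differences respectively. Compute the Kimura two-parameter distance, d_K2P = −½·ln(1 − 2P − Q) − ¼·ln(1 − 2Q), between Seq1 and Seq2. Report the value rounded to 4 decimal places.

0.2694

Differing sites — 10:G/A (Ti); 13:T/A (Tv); 14:G/T (Tv); 15:G/A (Ti); 19:T/A (Tv); 26:G/C (Tv); 28:C/T (Ti).
Of the 7 differences, 3 transitions and 4 transversions over 31 sites: P = 3/31 = 0.096774, Q = 4/31 = 0.129032.
d = −0.5·ln(0.677420) − 0.25·ln(0.741936) = −0.5·(-0.389464) − 0.25·(-0.298492) = 0.2694.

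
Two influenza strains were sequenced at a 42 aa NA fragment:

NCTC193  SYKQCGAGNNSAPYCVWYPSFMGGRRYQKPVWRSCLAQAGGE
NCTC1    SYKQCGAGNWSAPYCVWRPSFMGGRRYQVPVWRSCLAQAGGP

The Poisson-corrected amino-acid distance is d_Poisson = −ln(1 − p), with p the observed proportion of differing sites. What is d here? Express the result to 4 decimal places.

Mismatches occur at site 10 (N→W), site 18 (Y→R), site 29 (K→V), site 42 (E→P).
p = 4/42 = 0.095238.
d = −ln(1 − 0.095238) = −ln(0.904762) = 0.1001.

0.1001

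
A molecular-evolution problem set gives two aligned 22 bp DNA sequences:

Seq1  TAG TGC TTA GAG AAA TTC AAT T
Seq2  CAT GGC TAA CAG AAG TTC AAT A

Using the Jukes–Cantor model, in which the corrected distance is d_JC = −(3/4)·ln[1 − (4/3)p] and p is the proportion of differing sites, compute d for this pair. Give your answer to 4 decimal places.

Differing sites — 1:T/C; 3:G/T; 4:T/G; 8:T/A; 10:G/C; 15:A/G; 22:T/A.
p = 7/22 = 0.318182.
d = −0.75 · ln(1 − (4/3)·0.318182) = −0.75 · ln(0.575757) = −0.75 · (-0.552070) = 0.4141.

0.4141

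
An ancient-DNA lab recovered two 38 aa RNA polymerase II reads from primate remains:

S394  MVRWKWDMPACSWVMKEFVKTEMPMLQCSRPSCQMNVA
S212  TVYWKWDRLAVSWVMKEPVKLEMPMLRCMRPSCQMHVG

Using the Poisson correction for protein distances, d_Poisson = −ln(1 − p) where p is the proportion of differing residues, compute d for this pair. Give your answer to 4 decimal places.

0.3417

The sequences differ at positions 1 (M/T), 3 (R/Y), 8 (M/R), 9 (P/L), 11 (C/V), 18 (F/P), 21 (T/L), 27 (Q/R), 29 (S/M), 36 (N/H), 38 (A/G).
p = 11/38 = 0.289474.
d = −ln(1 − 0.289474) = −ln(0.710526) = 0.3417.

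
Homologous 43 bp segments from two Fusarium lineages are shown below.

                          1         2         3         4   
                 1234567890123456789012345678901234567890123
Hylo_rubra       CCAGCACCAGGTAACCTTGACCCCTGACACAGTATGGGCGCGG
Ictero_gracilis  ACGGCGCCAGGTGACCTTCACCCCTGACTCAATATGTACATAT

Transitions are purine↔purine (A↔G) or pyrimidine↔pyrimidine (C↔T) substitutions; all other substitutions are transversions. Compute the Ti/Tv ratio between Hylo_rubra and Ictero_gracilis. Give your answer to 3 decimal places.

1.600

Mismatches occur at site 1 (C↔A, transversion), site 3 (A↔G, transition), site 6 (A↔G, transition), site 13 (A↔G, transition), site 19 (G↔C, transversion), site 29 (A↔T, transversion), site 32 (G↔A, transition), site 37 (G↔T, transversion), site 38 (G↔A, transition), site 40 (G↔A, transition), site 41 (C↔T, transition), site 42 (G↔A, transition), site 43 (G↔T, transversion).
Of the 13 differences, 8 transitions and 5 transversions, so Ti/Tv = 8/5 = 1.600.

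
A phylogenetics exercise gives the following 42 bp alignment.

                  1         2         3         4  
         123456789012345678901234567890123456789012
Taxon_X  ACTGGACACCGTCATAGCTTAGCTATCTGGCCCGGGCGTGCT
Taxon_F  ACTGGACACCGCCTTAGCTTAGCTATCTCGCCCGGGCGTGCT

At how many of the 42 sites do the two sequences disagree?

3

The sequences differ at positions 12 (T/C), 14 (A/T), 29 (G/C).
That gives 3 mismatches out of 42 aligned sites, so the Hamming distance is 3.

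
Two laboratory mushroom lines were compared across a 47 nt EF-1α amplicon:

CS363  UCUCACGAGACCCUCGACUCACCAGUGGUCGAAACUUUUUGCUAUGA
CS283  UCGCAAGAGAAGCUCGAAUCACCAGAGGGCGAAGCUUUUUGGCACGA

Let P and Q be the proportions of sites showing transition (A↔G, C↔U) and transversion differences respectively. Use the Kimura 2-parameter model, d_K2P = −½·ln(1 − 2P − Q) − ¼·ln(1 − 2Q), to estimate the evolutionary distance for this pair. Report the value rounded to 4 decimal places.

Differing sites — 3:U/G (Tv); 6:C/A (Tv); 11:C/A (Tv); 12:C/G (Tv); 18:C/A (Tv); 26:U/A (Tv); 29:U/G (Tv); 34:A/G (Ti); 42:C/G (Tv); 43:U/C (Ti); 45:U/C (Ti).
Of the 11 differences, 3 transitions and 8 transversions over 47 sites: P = 3/47 = 0.063830, Q = 8/47 = 0.170213.
d = −0.5·ln(0.702127) − 0.25·ln(0.659574) = −0.5·(-0.353641) − 0.25·(-0.416161) = 0.2809.

0.2809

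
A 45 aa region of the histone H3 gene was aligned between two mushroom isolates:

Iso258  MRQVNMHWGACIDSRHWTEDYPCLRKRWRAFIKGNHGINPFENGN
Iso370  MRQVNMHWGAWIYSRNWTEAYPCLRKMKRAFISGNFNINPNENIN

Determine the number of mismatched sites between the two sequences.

11

Differing sites — 11:C/W; 13:D/Y; 16:H/N; 20:D/A; 27:R/M; 28:W/K; 33:K/S; 36:H/F; 37:G/N; 41:F/N; 44:G/I.
That gives 11 mismatches out of 45 aligned sites, so the Hamming distance is 11.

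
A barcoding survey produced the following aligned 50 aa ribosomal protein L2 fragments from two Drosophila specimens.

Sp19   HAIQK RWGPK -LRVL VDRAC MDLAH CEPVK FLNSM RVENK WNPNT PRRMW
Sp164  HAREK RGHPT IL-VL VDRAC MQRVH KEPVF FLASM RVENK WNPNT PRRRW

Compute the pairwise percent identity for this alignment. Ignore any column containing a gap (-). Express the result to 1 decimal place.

Excluding the 2 gap columns leaves 48 comparable sites.
Differing sites — 3:I/R; 4:Q/E; 7:W/G; 8:G/H; 10:K/T; 22:D/Q; 23:L/R; 24:A/V; 26:C/K; 30:K/F; 33:N/A; 49:M/R.
36 of the 48 comparable sites match, so the percent identity is 36/48 × 100 = 75.0%.

75.0%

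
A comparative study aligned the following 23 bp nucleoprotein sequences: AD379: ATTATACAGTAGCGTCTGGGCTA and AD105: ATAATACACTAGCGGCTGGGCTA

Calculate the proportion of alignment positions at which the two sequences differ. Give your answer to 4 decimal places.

0.1304

The sequences differ at positions 3 (T/A), 9 (G/C), 15 (T/G).
There are 3 differences over 23 sites, so p = 3/23 = 0.1304.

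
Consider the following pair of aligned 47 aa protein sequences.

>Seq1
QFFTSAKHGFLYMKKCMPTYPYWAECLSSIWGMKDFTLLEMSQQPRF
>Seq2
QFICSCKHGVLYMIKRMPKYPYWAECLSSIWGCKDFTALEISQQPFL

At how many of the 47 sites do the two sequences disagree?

12

The sequences differ at positions 3 (F/I), 4 (T/C), 6 (A/C), 10 (F/V), 14 (K/I), 16 (C/R), 19 (T/K), 33 (M/C), 38 (L/A), 41 (M/I), 46 (R/F), 47 (F/L).
That gives 12 mismatches out of 47 aligned sites, so the Hamming distance is 12.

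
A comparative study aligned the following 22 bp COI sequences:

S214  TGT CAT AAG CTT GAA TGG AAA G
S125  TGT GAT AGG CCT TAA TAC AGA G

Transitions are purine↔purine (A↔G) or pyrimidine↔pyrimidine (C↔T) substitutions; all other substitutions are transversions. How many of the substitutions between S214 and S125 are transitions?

4

The sequences differ at positions 4 (C/G, transversion), 8 (A/G, transition), 11 (T/C, transition), 13 (G/T, transversion), 17 (G/A, transition), 18 (G/C, transversion), 20 (A/G, transition).
Of the 7 differences, 4 transitions and 3 transversions, so the answer is 4.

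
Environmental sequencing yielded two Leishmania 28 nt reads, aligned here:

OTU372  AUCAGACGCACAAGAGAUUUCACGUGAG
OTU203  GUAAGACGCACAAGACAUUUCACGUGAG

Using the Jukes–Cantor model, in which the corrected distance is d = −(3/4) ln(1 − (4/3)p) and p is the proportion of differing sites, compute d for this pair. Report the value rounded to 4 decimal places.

0.1156

Differing sites — 1:A/G; 3:C/A; 16:G/C.
p = 3/28 = 0.107143.
d = −0.75 · ln(1 − (4/3)·0.107143) = −0.75 · ln(0.857143) = −0.75 · (-0.154151) = 0.1156.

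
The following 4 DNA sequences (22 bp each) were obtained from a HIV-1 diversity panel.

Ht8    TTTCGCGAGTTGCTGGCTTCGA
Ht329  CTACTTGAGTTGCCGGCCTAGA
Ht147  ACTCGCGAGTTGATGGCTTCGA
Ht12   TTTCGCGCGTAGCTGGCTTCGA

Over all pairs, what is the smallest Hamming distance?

2

Pairwise Hamming distances:
  Ht8 vs Ht329: 7
  Ht8 vs Ht147: 3
  Ht8 vs Ht12: 2
  Ht329 vs Ht147: 9
  Ht329 vs Ht12: 9
  Ht147 vs Ht12: 5
The smallest is 2, between Ht8 and Ht12.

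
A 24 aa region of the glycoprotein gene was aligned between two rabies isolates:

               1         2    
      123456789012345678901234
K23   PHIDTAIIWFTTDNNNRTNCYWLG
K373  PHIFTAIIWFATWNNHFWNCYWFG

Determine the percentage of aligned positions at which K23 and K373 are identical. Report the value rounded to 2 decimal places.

70.83%

The sequences differ at positions 4 (D/F), 11 (T/A), 13 (D/W), 16 (N/H), 17 (R/F), 18 (T/W), 23 (L/F).
17 of the 24 sites match, so the percent identity is 17/24 × 100 = 70.83%.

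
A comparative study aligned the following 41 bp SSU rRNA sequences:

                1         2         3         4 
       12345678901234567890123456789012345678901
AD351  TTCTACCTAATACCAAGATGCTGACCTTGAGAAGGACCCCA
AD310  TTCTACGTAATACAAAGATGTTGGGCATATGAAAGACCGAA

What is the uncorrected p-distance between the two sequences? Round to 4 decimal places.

0.2683

Differing sites — 7:C/G; 14:C/A; 21:C/T; 24:A/G; 25:C/G; 27:T/A; 29:G/A; 30:A/T; 34:G/A; 39:C/G; 40:C/A.
There are 11 differences over 41 sites, so p = 11/41 = 0.2683.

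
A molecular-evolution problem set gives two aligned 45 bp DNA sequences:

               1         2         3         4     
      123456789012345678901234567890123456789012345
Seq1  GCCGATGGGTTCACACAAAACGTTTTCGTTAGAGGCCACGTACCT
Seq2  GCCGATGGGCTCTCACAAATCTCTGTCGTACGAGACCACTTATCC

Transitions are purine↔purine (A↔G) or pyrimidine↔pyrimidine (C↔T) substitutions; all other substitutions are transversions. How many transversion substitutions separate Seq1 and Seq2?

Differing sites — 10:T/C (Ti); 13:A/T (Tv); 20:A/T (Tv); 22:G/T (Tv); 23:T/C (Ti); 25:T/G (Tv); 30:T/A (Tv); 31:A/C (Tv); 35:G/A (Ti); 40:G/T (Tv); 43:C/T (Ti); 45:T/C (Ti).
Of the 12 differences, 5 transitions and 7 transversions, so the answer is 7.

7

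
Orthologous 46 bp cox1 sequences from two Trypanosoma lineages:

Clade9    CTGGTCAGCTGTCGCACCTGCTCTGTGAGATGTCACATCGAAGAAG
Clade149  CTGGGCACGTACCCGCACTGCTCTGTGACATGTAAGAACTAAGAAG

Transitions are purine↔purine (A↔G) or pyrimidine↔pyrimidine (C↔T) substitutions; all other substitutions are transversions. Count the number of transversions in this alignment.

Mismatches occur at site 5 (T/G, transversion), site 8 (G/C, transversion), site 9 (C/G, transversion), site 11 (G/A, transition), site 12 (T/C, transition), site 14 (G/C, transversion), site 15 (C/G, transversion), site 16 (A/C, transversion), site 17 (C/A, transversion), site 29 (G/C, transversion), site 34 (C/A, transversion), site 36 (C/G, transversion), site 38 (T/A, transversion), site 40 (G/T, transversion).
Of the 14 differences, 2 transitions and 12 transversions, so the answer is 12.

12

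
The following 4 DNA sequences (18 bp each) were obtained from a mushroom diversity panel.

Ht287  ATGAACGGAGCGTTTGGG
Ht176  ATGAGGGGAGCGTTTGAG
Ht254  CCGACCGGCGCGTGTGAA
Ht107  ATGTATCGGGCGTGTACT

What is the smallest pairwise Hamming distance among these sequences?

3

Pairwise Hamming distances:
  Ht287 vs Ht176: 3
  Ht287 vs Ht254: 7
  Ht287 vs Ht107: 8
  Ht176 vs Ht254: 7
  Ht176 vs Ht107: 9
  Ht254 vs Ht107: 10
The smallest is 3, between Ht287 and Ht176.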